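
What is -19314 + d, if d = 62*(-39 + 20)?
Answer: -20492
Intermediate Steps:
d = -1178 (d = 62*(-19) = -1178)
-19314 + d = -19314 - 1178 = -20492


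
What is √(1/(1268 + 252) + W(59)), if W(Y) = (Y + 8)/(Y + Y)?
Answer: √285737295/22420 ≈ 0.75396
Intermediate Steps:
W(Y) = (8 + Y)/(2*Y) (W(Y) = (8 + Y)/((2*Y)) = (8 + Y)*(1/(2*Y)) = (8 + Y)/(2*Y))
√(1/(1268 + 252) + W(59)) = √(1/(1268 + 252) + (½)*(8 + 59)/59) = √(1/1520 + (½)*(1/59)*67) = √(1/1520 + 67/118) = √(50979/89680) = √285737295/22420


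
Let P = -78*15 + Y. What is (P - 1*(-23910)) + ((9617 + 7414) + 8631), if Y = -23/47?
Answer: 2274871/47 ≈ 48402.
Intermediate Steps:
Y = -23/47 (Y = -23*1/47 = -23/47 ≈ -0.48936)
P = -55013/47 (P = -78*15 - 23/47 = -1170 - 23/47 = -55013/47 ≈ -1170.5)
(P - 1*(-23910)) + ((9617 + 7414) + 8631) = (-55013/47 - 1*(-23910)) + ((9617 + 7414) + 8631) = (-55013/47 + 23910) + (17031 + 8631) = 1068757/47 + 25662 = 2274871/47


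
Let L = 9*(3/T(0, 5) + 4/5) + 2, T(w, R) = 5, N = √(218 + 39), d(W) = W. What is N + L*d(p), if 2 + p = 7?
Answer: 73 + √257 ≈ 89.031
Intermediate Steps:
p = 5 (p = -2 + 7 = 5)
N = √257 ≈ 16.031
L = 73/5 (L = 9*(3/5 + 4/5) + 2 = 9*(3*(⅕) + 4*(⅕)) + 2 = 9*(⅗ + ⅘) + 2 = 9*(7/5) + 2 = 63/5 + 2 = 73/5 ≈ 14.600)
N + L*d(p) = √257 + (73/5)*5 = √257 + 73 = 73 + √257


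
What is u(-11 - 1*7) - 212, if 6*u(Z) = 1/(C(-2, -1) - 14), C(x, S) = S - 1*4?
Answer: -24169/114 ≈ -212.01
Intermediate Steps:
C(x, S) = -4 + S (C(x, S) = S - 4 = -4 + S)
u(Z) = -1/114 (u(Z) = 1/(6*((-4 - 1) - 14)) = 1/(6*(-5 - 14)) = (⅙)/(-19) = (⅙)*(-1/19) = -1/114)
u(-11 - 1*7) - 212 = -1/114 - 212 = -24169/114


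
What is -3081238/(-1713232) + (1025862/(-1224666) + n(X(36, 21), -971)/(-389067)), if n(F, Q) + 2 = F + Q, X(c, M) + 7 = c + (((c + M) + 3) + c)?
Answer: 21836610748794869/22675440572135064 ≈ 0.96301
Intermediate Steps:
X(c, M) = -4 + M + 3*c (X(c, M) = -7 + (c + (((c + M) + 3) + c)) = -7 + (c + (((M + c) + 3) + c)) = -7 + (c + ((3 + M + c) + c)) = -7 + (c + (3 + M + 2*c)) = -7 + (3 + M + 3*c) = -4 + M + 3*c)
n(F, Q) = -2 + F + Q (n(F, Q) = -2 + (F + Q) = -2 + F + Q)
-3081238/(-1713232) + (1025862/(-1224666) + n(X(36, 21), -971)/(-389067)) = -3081238/(-1713232) + (1025862/(-1224666) + (-2 + (-4 + 21 + 3*36) - 971)/(-389067)) = -3081238*(-1/1713232) + (1025862*(-1/1224666) + (-2 + (-4 + 21 + 108) - 971)*(-1/389067)) = 1540619/856616 + (-170977/204111 + (-2 + 125 - 971)*(-1/389067)) = 1540619/856616 + (-170977/204111 - 848*(-1/389067)) = 1540619/856616 + (-170977/204111 + 848/389067) = 1540619/856616 - 22116140777/26470951479 = 21836610748794869/22675440572135064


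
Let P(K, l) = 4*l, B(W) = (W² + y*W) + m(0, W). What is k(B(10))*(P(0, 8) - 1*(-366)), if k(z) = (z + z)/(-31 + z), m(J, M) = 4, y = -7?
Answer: 27064/3 ≈ 9021.3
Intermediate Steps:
B(W) = 4 + W² - 7*W (B(W) = (W² - 7*W) + 4 = 4 + W² - 7*W)
k(z) = 2*z/(-31 + z) (k(z) = (2*z)/(-31 + z) = 2*z/(-31 + z))
k(B(10))*(P(0, 8) - 1*(-366)) = (2*(4 + 10² - 7*10)/(-31 + (4 + 10² - 7*10)))*(4*8 - 1*(-366)) = (2*(4 + 100 - 70)/(-31 + (4 + 100 - 70)))*(32 + 366) = (2*34/(-31 + 34))*398 = (2*34/3)*398 = (2*34*(⅓))*398 = (68/3)*398 = 27064/3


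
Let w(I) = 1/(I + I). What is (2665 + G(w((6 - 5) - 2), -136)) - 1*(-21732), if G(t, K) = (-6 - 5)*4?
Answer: 24353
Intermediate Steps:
w(I) = 1/(2*I)
G(t, K) = -44 (G(t, K) = -11*4 = -44)
(2665 + G(w((6 - 5) - 2), -136)) - 1*(-21732) = (2665 - 44) - 1*(-21732) = 2621 + 21732 = 24353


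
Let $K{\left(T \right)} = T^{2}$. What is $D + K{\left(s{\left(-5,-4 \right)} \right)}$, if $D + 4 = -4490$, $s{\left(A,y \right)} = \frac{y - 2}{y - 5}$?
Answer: $- \frac{40442}{9} \approx -4493.6$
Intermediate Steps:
$s{\left(A,y \right)} = \frac{-2 + y}{-5 + y}$
$D = -4494$ ($D = -4 - 4490 = -4494$)
$D + K{\left(s{\left(-5,-4 \right)} \right)} = -4494 + \left(\frac{-2 - 4}{-5 - 4}\right)^{2} = -4494 + \left(\frac{1}{-9} \left(-6\right)\right)^{2} = -4494 + \left(\left(- \frac{1}{9}\right) \left(-6\right)\right)^{2} = -4494 + \left(\frac{2}{3}\right)^{2} = -4494 + \frac{4}{9} = - \frac{40442}{9}$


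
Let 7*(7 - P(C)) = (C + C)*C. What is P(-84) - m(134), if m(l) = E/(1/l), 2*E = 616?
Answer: -43281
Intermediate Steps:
E = 308 (E = (1/2)*616 = 308)
P(C) = 7 - 2*C**2/7 (P(C) = 7 - (C + C)*C/7 = 7 - 2*C*C/7 = 7 - 2*C**2/7)
m(l) = 308*l (m(l) = 308/(1/l) = 308*l)
P(-84) - m(134) = (7 - 2/7*(-84)**2) - 308*134 = (7 - 2/7*7056) - 1*41272 = (7 - 2016) - 41272 = -2009 - 41272 = -43281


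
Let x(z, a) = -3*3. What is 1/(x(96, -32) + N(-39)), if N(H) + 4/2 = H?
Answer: -1/50 ≈ -0.020000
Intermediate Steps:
x(z, a) = -9
N(H) = -2 + H
1/(x(96, -32) + N(-39)) = 1/(-9 + (-2 - 39)) = 1/(-9 - 41) = 1/(-50) = -1/50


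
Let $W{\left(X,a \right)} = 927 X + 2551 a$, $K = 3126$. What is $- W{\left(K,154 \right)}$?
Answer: $-3290656$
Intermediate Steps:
$- W{\left(K,154 \right)} = - (927 \cdot 3126 + 2551 \cdot 154) = - (2897802 + 392854) = \left(-1\right) 3290656 = -3290656$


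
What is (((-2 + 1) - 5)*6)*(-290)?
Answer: 10440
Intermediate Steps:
(((-2 + 1) - 5)*6)*(-290) = ((-1 - 5)*6)*(-290) = -6*6*(-290) = -36*(-290) = 10440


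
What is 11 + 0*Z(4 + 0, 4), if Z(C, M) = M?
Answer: 11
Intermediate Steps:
11 + 0*Z(4 + 0, 4) = 11 + 0*4 = 11 + 0 = 11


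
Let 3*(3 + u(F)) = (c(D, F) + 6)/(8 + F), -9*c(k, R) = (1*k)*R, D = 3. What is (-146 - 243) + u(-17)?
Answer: -31787/81 ≈ -392.43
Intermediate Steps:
c(k, R) = -R*k/9 (c(k, R) = -1*k*R/9 = -k*R/9 = -R*k/9)
u(F) = -3 + (6 - F/3)/(3*(8 + F)) (u(F) = -3 + ((-⅑*F*3 + 6)/(8 + F))/3 = -3 + ((-F/3 + 6)/(8 + F))/3 = -3 + ((6 - F/3)/(8 + F))/3 = -3 + (6 - F/3)/(3*(8 + F)))
(-146 - 243) + u(-17) = (-146 - 243) + 2*(-99 - 14*(-17))/(9*(8 - 17)) = -389 + (2/9)*(-99 + 238)/(-9) = -389 + (2/9)*(-⅑)*139 = -389 - 278/81 = -31787/81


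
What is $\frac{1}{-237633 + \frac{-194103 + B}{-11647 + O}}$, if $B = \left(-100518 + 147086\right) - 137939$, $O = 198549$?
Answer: $- \frac{93451}{22207184220} \approx -4.2081 \cdot 10^{-6}$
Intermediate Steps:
$B = -91371$ ($B = 46568 - 137939 = -91371$)
$\frac{1}{-237633 + \frac{-194103 + B}{-11647 + O}} = \frac{1}{-237633 + \frac{-194103 - 91371}{-11647 + 198549}} = \frac{1}{-237633 - \frac{285474}{186902}} = \frac{1}{-237633 - \frac{142737}{93451}} = \frac{1}{- \frac{22207184220}{93451}} = - \frac{93451}{22207184220}$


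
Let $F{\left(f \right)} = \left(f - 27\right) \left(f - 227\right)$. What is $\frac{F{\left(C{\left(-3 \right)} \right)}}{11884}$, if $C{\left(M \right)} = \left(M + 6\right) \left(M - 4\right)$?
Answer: $\frac{2976}{2971} \approx 1.0017$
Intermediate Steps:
$C{\left(M \right)} = \left(-4 + M\right) \left(6 + M\right)$ ($C{\left(M \right)} = \left(6 + M\right) \left(-4 + M\right) = \left(-4 + M\right) \left(6 + M\right)$)
$F{\left(f \right)} = \left(-227 + f\right) \left(-27 + f\right)$ ($F{\left(f \right)} = \left(f - 27\right) \left(-227 + f\right) = \left(-27 + f\right) \left(-227 + f\right) = \left(-227 + f\right) \left(-27 + f\right)$)
$\frac{F{\left(C{\left(-3 \right)} \right)}}{11884} = \frac{6129 + \left(-24 + \left(-3\right)^{2} + 2 \left(-3\right)\right)^{2} - 254 \left(-24 + \left(-3\right)^{2} + 2 \left(-3\right)\right)}{11884} = \left(6129 + \left(-24 + 9 - 6\right)^{2} - 254 \left(-24 + 9 - 6\right)\right) \frac{1}{11884} = \left(6129 + \left(-21\right)^{2} - -5334\right) \frac{1}{11884} = \left(6129 + 441 + 5334\right) \frac{1}{11884} = 11904 \cdot \frac{1}{11884} = \frac{2976}{2971}$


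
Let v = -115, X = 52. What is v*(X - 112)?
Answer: 6900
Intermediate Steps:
v*(X - 112) = -115*(52 - 112) = -115*(-60) = 6900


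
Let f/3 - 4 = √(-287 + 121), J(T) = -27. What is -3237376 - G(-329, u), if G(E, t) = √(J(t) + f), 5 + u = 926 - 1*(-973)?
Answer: -3237376 - √(-15 + 3*I*√166) ≈ -3.2374e+6 - 5.3132*I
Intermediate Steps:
u = 1894 (u = -5 + (926 - 1*(-973)) = -5 + (926 + 973) = -5 + 1899 = 1894)
f = 12 + 3*I*√166 (f = 12 + 3*√(-287 + 121) = 12 + 3*√(-166) = 12 + 3*(I*√166) = 12 + 3*I*√166 ≈ 12.0 + 38.652*I)
G(E, t) = √(-15 + 3*I*√166) (G(E, t) = √(-27 + (12 + 3*I*√166)) = √(-15 + 3*I*√166))
-3237376 - G(-329, u) = -3237376 - √(-15 + 3*I*√166)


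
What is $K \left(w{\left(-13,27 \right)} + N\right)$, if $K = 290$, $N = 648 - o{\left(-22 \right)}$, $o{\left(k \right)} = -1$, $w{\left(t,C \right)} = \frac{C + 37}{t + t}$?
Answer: $\frac{2437450}{13} \approx 1.875 \cdot 10^{5}$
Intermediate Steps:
$w{\left(t,C \right)} = \frac{37 + C}{2 t}$
$N = 649$ ($N = 648 - -1 = 648 + 1 = 649$)
$K \left(w{\left(-13,27 \right)} + N\right) = 290 \left(\frac{37 + 27}{2 \left(-13\right)} + 649\right) = 290 \left(\frac{1}{2} \left(- \frac{1}{13}\right) 64 + 649\right) = 290 \left(- \frac{32}{13} + 649\right) = 290 \cdot \frac{8405}{13} = \frac{2437450}{13}$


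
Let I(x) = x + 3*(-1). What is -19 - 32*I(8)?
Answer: -179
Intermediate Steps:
I(x) = -3 + x (I(x) = x - 3 = -3 + x)
-19 - 32*I(8) = -19 - 32*(-3 + 8) = -19 - 32*5 = -19 - 160 = -179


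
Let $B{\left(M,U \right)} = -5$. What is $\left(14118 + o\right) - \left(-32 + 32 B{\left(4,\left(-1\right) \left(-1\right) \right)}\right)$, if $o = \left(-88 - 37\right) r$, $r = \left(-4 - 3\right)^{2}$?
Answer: $8185$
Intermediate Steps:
$r = 49$ ($r = \left(-7\right)^{2} = 49$)
$o = -6125$ ($o = \left(-88 - 37\right) 49 = \left(-125\right) 49 = -6125$)
$\left(14118 + o\right) - \left(-32 + 32 B{\left(4,\left(-1\right) \left(-1\right) \right)}\right) = \left(14118 - 6125\right) + \left(32 - -160\right) = 7993 + \left(32 + 160\right) = 7993 + 192 = 8185$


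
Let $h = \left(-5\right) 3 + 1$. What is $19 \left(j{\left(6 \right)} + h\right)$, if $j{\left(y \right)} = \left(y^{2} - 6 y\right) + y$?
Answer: $-152$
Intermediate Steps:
$h = -14$ ($h = -15 + 1 = -14$)
$j{\left(y \right)} = y^{2} - 5 y$
$19 \left(j{\left(6 \right)} + h\right) = 19 \left(6 \left(-5 + 6\right) - 14\right) = 19 \left(6 \cdot 1 - 14\right) = 19 \left(6 - 14\right) = 19 \left(-8\right) = -152$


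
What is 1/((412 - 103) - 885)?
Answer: -1/576 ≈ -0.0017361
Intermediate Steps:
1/((412 - 103) - 885) = 1/(309 - 885) = 1/(-576) = -1/576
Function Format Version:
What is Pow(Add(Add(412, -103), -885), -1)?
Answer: Rational(-1, 576) ≈ -0.0017361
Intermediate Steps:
Pow(Add(Add(412, -103), -885), -1) = Pow(Add(309, -885), -1) = Pow(-576, -1) = Rational(-1, 576)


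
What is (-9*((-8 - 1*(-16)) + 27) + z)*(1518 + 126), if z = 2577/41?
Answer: -16995672/41 ≈ -4.1453e+5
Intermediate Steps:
z = 2577/41 (z = 2577*(1/41) = 2577/41 ≈ 62.854)
(-9*((-8 - 1*(-16)) + 27) + z)*(1518 + 126) = (-9*((-8 - 1*(-16)) + 27) + 2577/41)*(1518 + 126) = (-9*((-8 + 16) + 27) + 2577/41)*1644 = (-9*(8 + 27) + 2577/41)*1644 = (-9*35 + 2577/41)*1644 = (-315 + 2577/41)*1644 = -10338/41*1644 = -16995672/41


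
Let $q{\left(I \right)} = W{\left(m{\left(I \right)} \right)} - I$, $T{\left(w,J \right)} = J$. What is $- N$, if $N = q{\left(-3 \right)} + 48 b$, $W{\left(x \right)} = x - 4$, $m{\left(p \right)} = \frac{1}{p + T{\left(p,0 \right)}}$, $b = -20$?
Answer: $\frac{2884}{3} \approx 961.33$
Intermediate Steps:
$m{\left(p \right)} = \frac{1}{p}$ ($m{\left(p \right)} = \frac{1}{p + 0} = \frac{1}{p}$)
$W{\left(x \right)} = -4 + x$ ($W{\left(x \right)} = x - 4 = -4 + x$)
$q{\left(I \right)} = -4 + \frac{1}{I} - I$ ($q{\left(I \right)} = \left(-4 + \frac{1}{I}\right) - I = -4 + \frac{1}{I} - I$)
$N = - \frac{2884}{3}$ ($N = \left(-4 + \frac{1}{-3} - -3\right) + 48 \left(-20\right) = \left(-4 - \frac{1}{3} + 3\right) - 960 = - \frac{4}{3} - 960 = - \frac{2884}{3} \approx -961.33$)
$- N = \left(-1\right) \left(- \frac{2884}{3}\right) = \frac{2884}{3}$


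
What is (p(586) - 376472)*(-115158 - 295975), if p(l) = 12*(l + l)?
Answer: 148997888264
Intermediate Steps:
p(l) = 24*l (p(l) = 12*(2*l) = 24*l)
(p(586) - 376472)*(-115158 - 295975) = (24*586 - 376472)*(-115158 - 295975) = (14064 - 376472)*(-411133) = -362408*(-411133) = 148997888264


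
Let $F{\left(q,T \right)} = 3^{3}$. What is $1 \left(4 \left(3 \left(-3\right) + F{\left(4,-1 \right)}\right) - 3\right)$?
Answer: $69$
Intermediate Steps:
$F{\left(q,T \right)} = 27$
$1 \left(4 \left(3 \left(-3\right) + F{\left(4,-1 \right)}\right) - 3\right) = 1 \left(4 \left(3 \left(-3\right) + 27\right) - 3\right) = 1 \left(4 \left(-9 + 27\right) - 3\right) = 1 \left(4 \cdot 18 - 3\right) = 1 \left(72 - 3\right) = 1 \cdot 69 = 69$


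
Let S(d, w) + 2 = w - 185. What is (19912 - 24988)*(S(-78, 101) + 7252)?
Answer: -36374616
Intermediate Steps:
S(d, w) = -187 + w (S(d, w) = -2 + (w - 185) = -2 + (-185 + w) = -187 + w)
(19912 - 24988)*(S(-78, 101) + 7252) = (19912 - 24988)*((-187 + 101) + 7252) = -5076*(-86 + 7252) = -5076*7166 = -36374616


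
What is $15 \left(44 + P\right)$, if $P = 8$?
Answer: $780$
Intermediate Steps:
$15 \left(44 + P\right) = 15 \left(44 + 8\right) = 15 \cdot 52 = 780$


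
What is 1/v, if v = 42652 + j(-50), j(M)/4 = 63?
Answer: 1/42904 ≈ 2.3308e-5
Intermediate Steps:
j(M) = 252 (j(M) = 4*63 = 252)
v = 42904 (v = 42652 + 252 = 42904)
1/v = 1/42904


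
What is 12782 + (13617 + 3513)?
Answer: 29912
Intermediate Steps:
12782 + (13617 + 3513) = 12782 + 17130 = 29912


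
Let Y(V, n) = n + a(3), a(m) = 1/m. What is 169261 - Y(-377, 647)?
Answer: 505841/3 ≈ 1.6861e+5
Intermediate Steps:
a(m) = 1/m
Y(V, n) = ⅓ + n (Y(V, n) = n + 1/3 = n + ⅓ = ⅓ + n)
169261 - Y(-377, 647) = 169261 - (⅓ + 647) = 169261 - 1*1942/3 = 169261 - 1942/3 = 505841/3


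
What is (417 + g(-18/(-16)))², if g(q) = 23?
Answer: 193600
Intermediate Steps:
(417 + g(-18/(-16)))² = (417 + 23)² = 440² = 193600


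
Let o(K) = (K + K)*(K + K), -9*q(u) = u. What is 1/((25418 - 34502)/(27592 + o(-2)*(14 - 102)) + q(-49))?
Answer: 19638/100105 ≈ 0.19617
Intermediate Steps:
q(u) = -u/9
o(K) = 4*K**2 (o(K) = (2*K)*(2*K) = 4*K**2)
1/((25418 - 34502)/(27592 + o(-2)*(14 - 102)) + q(-49)) = 1/((25418 - 34502)/(27592 + (4*(-2)**2)*(14 - 102)) - 1/9*(-49)) = 1/(-9084/(27592 + (4*4)*(-88)) + 49/9) = 1/(-9084/(27592 + 16*(-88)) + 49/9) = 1/(-9084/(27592 - 1408) + 49/9) = 1/(-9084/26184 + 49/9) = 1/(-9084*1/26184 + 49/9) = 1/(-757/2182 + 49/9) = 1/(100105/19638) = 19638/100105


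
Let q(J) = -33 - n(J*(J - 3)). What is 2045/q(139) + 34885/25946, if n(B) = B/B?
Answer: -12968370/220541 ≈ -58.803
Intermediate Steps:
n(B) = 1
q(J) = -34 (q(J) = -33 - 1*1 = -33 - 1 = -34)
2045/q(139) + 34885/25946 = 2045/(-34) + 34885/25946 = 2045*(-1/34) + 34885*(1/25946) = -2045/34 + 34885/25946 = -12968370/220541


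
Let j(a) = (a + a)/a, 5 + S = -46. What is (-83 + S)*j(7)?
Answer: -268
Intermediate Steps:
S = -51 (S = -5 - 46 = -51)
j(a) = 2 (j(a) = (2*a)/a = 2)
(-83 + S)*j(7) = (-83 - 51)*2 = -134*2 = -268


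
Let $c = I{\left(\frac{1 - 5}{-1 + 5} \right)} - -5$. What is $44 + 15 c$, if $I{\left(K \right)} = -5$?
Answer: $44$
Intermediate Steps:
$c = 0$ ($c = -5 - -5 = -5 + 5 = 0$)
$44 + 15 c = 44 + 15 \cdot 0 = 44 + 0 = 44$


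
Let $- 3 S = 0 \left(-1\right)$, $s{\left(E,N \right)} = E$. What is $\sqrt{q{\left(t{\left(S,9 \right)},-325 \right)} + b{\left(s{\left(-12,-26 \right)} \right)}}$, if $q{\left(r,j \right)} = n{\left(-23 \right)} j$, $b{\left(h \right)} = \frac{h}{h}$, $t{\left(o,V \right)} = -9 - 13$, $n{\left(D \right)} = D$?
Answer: $2 \sqrt{1869} \approx 86.464$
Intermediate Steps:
$S = 0$ ($S = - \frac{0 \left(-1\right)}{3} = \left(- \frac{1}{3}\right) 0 = 0$)
$t{\left(o,V \right)} = -22$
$b{\left(h \right)} = 1$
$q{\left(r,j \right)} = - 23 j$
$\sqrt{q{\left(t{\left(S,9 \right)},-325 \right)} + b{\left(s{\left(-12,-26 \right)} \right)}} = \sqrt{\left(-23\right) \left(-325\right) + 1} = \sqrt{7475 + 1} = \sqrt{7476} = 2 \sqrt{1869}$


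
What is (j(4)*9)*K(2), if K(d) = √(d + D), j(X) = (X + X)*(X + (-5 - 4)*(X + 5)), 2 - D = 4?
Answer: 0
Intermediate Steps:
D = -2 (D = 2 - 1*4 = 2 - 4 = -2)
j(X) = 2*X*(-45 - 8*X) (j(X) = (2*X)*(X - 9*(5 + X)) = (2*X)*(X + (-45 - 9*X)) = (2*X)*(-45 - 8*X) = 2*X*(-45 - 8*X))
K(d) = √(-2 + d) (K(d) = √(d - 2) = √(-2 + d))
(j(4)*9)*K(2) = (-2*4*(45 + 8*4)*9)*√(-2 + 2) = (-2*4*(45 + 32)*9)*√0 = (-2*4*77*9)*0 = -616*9*0 = -5544*0 = 0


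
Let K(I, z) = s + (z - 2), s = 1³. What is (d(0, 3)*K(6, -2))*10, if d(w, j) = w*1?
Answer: 0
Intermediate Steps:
s = 1
K(I, z) = -1 + z (K(I, z) = 1 + (z - 2) = 1 + (-2 + z) = -1 + z)
d(w, j) = w
(d(0, 3)*K(6, -2))*10 = (0*(-1 - 2))*10 = (0*(-3))*10 = 0*10 = 0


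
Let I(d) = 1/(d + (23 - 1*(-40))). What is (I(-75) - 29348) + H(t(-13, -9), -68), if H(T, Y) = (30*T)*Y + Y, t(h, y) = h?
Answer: -34753/12 ≈ -2896.1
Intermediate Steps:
H(T, Y) = Y + 30*T*Y (H(T, Y) = 30*T*Y + Y = Y + 30*T*Y)
I(d) = 1/(63 + d) (I(d) = 1/(d + (23 + 40)) = 1/(d + 63) = 1/(63 + d))
(I(-75) - 29348) + H(t(-13, -9), -68) = (1/(63 - 75) - 29348) - 68*(1 + 30*(-13)) = (1/(-12) - 29348) - 68*(1 - 390) = (-1/12 - 29348) - 68*(-389) = -352177/12 + 26452 = -34753/12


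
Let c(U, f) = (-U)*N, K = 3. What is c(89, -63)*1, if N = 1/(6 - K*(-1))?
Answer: 89/3 ≈ 29.667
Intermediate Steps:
N = -⅓ (N = 1/((6 - 1*3)*(-1)) = -1/(6 - 3) = -1/3 = (⅓)*(-1) = -⅓ ≈ -0.33333)
c(U, f) = U/3 (c(U, f) = -U*(-⅓) = U/3)
c(89, -63)*1 = ((⅓)*89)*1 = (89/3)*1 = 89/3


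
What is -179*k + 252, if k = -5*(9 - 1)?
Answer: 7412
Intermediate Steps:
k = -40 (k = -5*8 = -40)
-179*k + 252 = -179*(-40) + 252 = 7160 + 252 = 7412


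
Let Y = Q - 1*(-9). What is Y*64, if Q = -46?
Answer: -2368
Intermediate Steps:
Y = -37 (Y = -46 - 1*(-9) = -46 + 9 = -37)
Y*64 = -37*64 = -2368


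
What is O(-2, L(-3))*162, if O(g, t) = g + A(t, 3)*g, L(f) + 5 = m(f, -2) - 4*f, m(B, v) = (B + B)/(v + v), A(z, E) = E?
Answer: -1296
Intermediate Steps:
m(B, v) = B/v (m(B, v) = (2*B)/((2*v)) = (2*B)*(1/(2*v)) = B/v)
L(f) = -5 - 9*f/2 (L(f) = -5 + (f/(-2) - 4*f) = -5 + (f*(-½) - 4*f) = -5 + (-f/2 - 4*f) = -5 - 9*f/2)
O(g, t) = 4*g (O(g, t) = g + 3*g = 4*g)
O(-2, L(-3))*162 = (4*(-2))*162 = -8*162 = -1296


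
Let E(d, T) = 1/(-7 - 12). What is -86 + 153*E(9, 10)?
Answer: -1787/19 ≈ -94.053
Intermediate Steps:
E(d, T) = -1/19 (E(d, T) = 1/(-19) = -1/19)
-86 + 153*E(9, 10) = -86 + 153*(-1/19) = -86 - 153/19 = -1787/19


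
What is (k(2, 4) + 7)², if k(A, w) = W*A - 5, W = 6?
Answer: 196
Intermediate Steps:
k(A, w) = -5 + 6*A (k(A, w) = 6*A - 5 = -5 + 6*A)
(k(2, 4) + 7)² = ((-5 + 6*2) + 7)² = ((-5 + 12) + 7)² = (7 + 7)² = 14² = 196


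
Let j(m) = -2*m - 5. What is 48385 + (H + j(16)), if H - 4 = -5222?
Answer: 43130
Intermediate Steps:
H = -5218 (H = 4 - 5222 = -5218)
j(m) = -5 - 2*m
48385 + (H + j(16)) = 48385 + (-5218 + (-5 - 2*16)) = 48385 + (-5218 + (-5 - 32)) = 48385 + (-5218 - 37) = 48385 - 5255 = 43130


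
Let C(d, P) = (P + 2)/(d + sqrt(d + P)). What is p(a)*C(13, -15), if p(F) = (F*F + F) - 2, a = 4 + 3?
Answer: -1014/19 + 78*I*sqrt(2)/19 ≈ -53.368 + 5.8057*I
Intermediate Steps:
a = 7
C(d, P) = (2 + P)/(d + sqrt(P + d))
p(F) = -2 + F + F**2 (p(F) = (F**2 + F) - 2 = (F + F**2) - 2 = -2 + F + F**2)
p(a)*C(13, -15) = (-2 + 7 + 7**2)*((2 - 15)/(13 + sqrt(-15 + 13))) = (-2 + 7 + 49)*(-13/(13 + sqrt(-2))) = 54*(-13/(13 + I*sqrt(2))) = -702/(13 + I*sqrt(2))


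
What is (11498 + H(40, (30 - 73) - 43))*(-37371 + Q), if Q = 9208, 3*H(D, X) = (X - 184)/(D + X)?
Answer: -7449085337/23 ≈ -3.2387e+8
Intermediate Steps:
H(D, X) = (-184 + X)/(3*(D + X)) (H(D, X) = ((X - 184)/(D + X))/3 = ((-184 + X)/(D + X))/3 = (-184 + X)/(3*(D + X)))
(11498 + H(40, (30 - 73) - 43))*(-37371 + Q) = (11498 + (-184 + ((30 - 73) - 43))/(3*(40 + ((30 - 73) - 43))))*(-37371 + 9208) = (11498 + (-184 + (-43 - 43))/(3*(40 + (-43 - 43))))*(-28163) = (11498 + (-184 - 86)/(3*(40 - 86)))*(-28163) = (11498 + (⅓)*(-270)/(-46))*(-28163) = (11498 + (⅓)*(-1/46)*(-270))*(-28163) = (11498 + 45/23)*(-28163) = (264499/23)*(-28163) = -7449085337/23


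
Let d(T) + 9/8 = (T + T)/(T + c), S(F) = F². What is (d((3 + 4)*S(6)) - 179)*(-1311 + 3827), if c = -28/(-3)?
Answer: -6276791/14 ≈ -4.4834e+5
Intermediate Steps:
c = 28/3 (c = -28*(-⅓) = 28/3 ≈ 9.3333)
d(T) = -9/8 + 2*T/(28/3 + T) (d(T) = -9/8 + (T + T)/(T + 28/3) = -9/8 + (2*T)/(28/3 + T) = -9/8 + 2*T/(28/3 + T))
(d((3 + 4)*S(6)) - 179)*(-1311 + 3827) = (21*(-12 + (3 + 4)*6²)/(8*(28 + 3*((3 + 4)*6²))) - 179)*(-1311 + 3827) = (21*(-12 + 7*36)/(8*(28 + 3*(7*36))) - 179)*2516 = (21*(-12 + 252)/(8*(28 + 3*252)) - 179)*2516 = ((21/8)*240/(28 + 756) - 179)*2516 = ((21/8)*240/784 - 179)*2516 = ((21/8)*(1/784)*240 - 179)*2516 = (45/56 - 179)*2516 = -9979/56*2516 = -6276791/14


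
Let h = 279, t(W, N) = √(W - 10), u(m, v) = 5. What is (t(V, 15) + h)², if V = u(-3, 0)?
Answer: (279 + I*√5)² ≈ 77836.0 + 1248.0*I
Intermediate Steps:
V = 5
t(W, N) = √(-10 + W)
(t(V, 15) + h)² = (√(-10 + 5) + 279)² = (√(-5) + 279)² = (I*√5 + 279)² = (279 + I*√5)²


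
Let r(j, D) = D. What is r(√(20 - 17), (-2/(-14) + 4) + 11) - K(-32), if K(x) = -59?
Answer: 519/7 ≈ 74.143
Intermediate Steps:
r(√(20 - 17), (-2/(-14) + 4) + 11) - K(-32) = ((-2/(-14) + 4) + 11) - 1*(-59) = ((-2*(-1/14) + 4) + 11) + 59 = ((⅐ + 4) + 11) + 59 = (29/7 + 11) + 59 = 106/7 + 59 = 519/7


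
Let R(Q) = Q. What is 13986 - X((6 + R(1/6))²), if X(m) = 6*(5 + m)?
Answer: 82367/6 ≈ 13728.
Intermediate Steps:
X(m) = 30 + 6*m
13986 - X((6 + R(1/6))²) = 13986 - (30 + 6*(6 + 1/6)²) = 13986 - (30 + 6*(6 + 1*(⅙))²) = 13986 - (30 + 6*(6 + ⅙)²) = 13986 - (30 + 6*(37/6)²) = 13986 - (30 + 6*(1369/36)) = 13986 - (30 + 1369/6) = 13986 - 1*1549/6 = 13986 - 1549/6 = 82367/6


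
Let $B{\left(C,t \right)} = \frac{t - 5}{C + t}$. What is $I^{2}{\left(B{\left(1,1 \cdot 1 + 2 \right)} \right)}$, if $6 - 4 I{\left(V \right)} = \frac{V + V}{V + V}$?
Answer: $\frac{25}{16} \approx 1.5625$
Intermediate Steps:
$B{\left(C,t \right)} = \frac{-5 + t}{C + t}$
$I{\left(V \right)} = \frac{5}{4}$ ($I{\left(V \right)} = \frac{3}{2} - \frac{\left(V + V\right) \frac{1}{V + V}}{4} = \frac{3}{2} - \frac{2 V \frac{1}{2 V}}{4} = \frac{3}{2} - \frac{1}{4} = \frac{5}{4}$)
$I^{2}{\left(B{\left(1,1 \cdot 1 + 2 \right)} \right)} = \left(\frac{5}{4}\right)^{2} = \frac{25}{16}$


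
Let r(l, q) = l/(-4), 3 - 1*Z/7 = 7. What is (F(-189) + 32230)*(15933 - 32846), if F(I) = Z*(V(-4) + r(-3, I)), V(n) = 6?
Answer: -541909433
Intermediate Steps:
Z = -28 (Z = 21 - 7*7 = 21 - 49 = -28)
r(l, q) = -l/4 (r(l, q) = l*(-1/4) = -l/4)
F(I) = -189 (F(I) = -28*(6 - 1/4*(-3)) = -28*(6 + 3/4) = -28*27/4 = -189)
(F(-189) + 32230)*(15933 - 32846) = (-189 + 32230)*(15933 - 32846) = 32041*(-16913) = -541909433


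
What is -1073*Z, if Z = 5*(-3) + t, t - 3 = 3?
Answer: 9657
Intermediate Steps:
t = 6 (t = 3 + 3 = 6)
Z = -9 (Z = 5*(-3) + 6 = -15 + 6 = -9)
-1073*Z = -1073*(-9) = 9657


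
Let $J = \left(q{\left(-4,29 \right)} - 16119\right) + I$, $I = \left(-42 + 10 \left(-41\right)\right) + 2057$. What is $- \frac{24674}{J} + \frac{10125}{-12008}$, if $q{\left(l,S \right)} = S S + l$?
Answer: $\frac{157805767}{164233416} \approx 0.96086$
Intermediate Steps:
$q{\left(l,S \right)} = l + S^{2}$ ($q{\left(l,S \right)} = S^{2} + l = l + S^{2}$)
$I = 1605$ ($I = \left(-42 - 410\right) + 2057 = -452 + 2057 = 1605$)
$J = -13677$ ($J = \left(\left(-4 + 29^{2}\right) - 16119\right) + 1605 = \left(\left(-4 + 841\right) - 16119\right) + 1605 = \left(837 - 16119\right) + 1605 = -15282 + 1605 = -13677$)
$- \frac{24674}{J} + \frac{10125}{-12008} = - \frac{24674}{-13677} + \frac{10125}{-12008} = \left(-24674\right) \left(- \frac{1}{13677}\right) + 10125 \left(- \frac{1}{12008}\right) = \frac{24674}{13677} - \frac{10125}{12008} = \frac{157805767}{164233416}$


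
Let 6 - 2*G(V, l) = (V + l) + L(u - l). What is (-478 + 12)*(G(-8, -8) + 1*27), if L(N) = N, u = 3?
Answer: -15145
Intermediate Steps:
G(V, l) = 3/2 - V/2 (G(V, l) = 3 - ((V + l) + (3 - l))/2 = 3 - (3 + V)/2 = 3 + (-3/2 - V/2) = 3/2 - V/2)
(-478 + 12)*(G(-8, -8) + 1*27) = (-478 + 12)*((3/2 - ½*(-8)) + 1*27) = -466*((3/2 + 4) + 27) = -466*(11/2 + 27) = -466*65/2 = -15145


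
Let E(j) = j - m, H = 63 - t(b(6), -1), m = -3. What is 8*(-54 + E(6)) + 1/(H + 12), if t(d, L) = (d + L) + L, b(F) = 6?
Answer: -25559/71 ≈ -359.99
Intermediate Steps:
t(d, L) = d + 2*L (t(d, L) = (L + d) + L = d + 2*L)
H = 59 (H = 63 - (6 + 2*(-1)) = 63 - (6 - 2) = 63 - 1*4 = 63 - 4 = 59)
E(j) = 3 + j (E(j) = j - 1*(-3) = j + 3 = 3 + j)
8*(-54 + E(6)) + 1/(H + 12) = 8*(-54 + (3 + 6)) + 1/(59 + 12) = 8*(-54 + 9) + 1/71 = 8*(-45) + 1/71 = -360 + 1/71 = -25559/71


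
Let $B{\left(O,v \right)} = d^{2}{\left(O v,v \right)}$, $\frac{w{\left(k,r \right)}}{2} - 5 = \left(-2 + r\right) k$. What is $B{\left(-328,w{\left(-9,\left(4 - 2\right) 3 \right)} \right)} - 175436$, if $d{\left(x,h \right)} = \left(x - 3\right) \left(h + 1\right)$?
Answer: $1538376162533$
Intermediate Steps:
$d{\left(x,h \right)} = \left(1 + h\right) \left(-3 + x\right)$ ($d{\left(x,h \right)} = \left(-3 + x\right) \left(1 + h\right) = \left(1 + h\right) \left(-3 + x\right)$)
$w{\left(k,r \right)} = 10 + 2 k \left(-2 + r\right)$ ($w{\left(k,r \right)} = 10 + 2 \left(-2 + r\right) k = 10 + 2 k \left(-2 + r\right)$)
$B{\left(O,v \right)} = \left(-3 - 3 v + O v + O v^{2}\right)^{2}$ ($B{\left(O,v \right)} = \left(-3 + O v - 3 v + v O v\right)^{2} = \left(-3 + O v - 3 v + O v^{2}\right)^{2} = \left(-3 - 3 v + O v + O v^{2}\right)^{2}$)
$B{\left(-328,w{\left(-9,\left(4 - 2\right) 3 \right)} \right)} - 175436 = \left(-3 - 3 \left(10 - -36 + 2 \left(-9\right) \left(4 - 2\right) 3\right) - 328 \left(10 - -36 + 2 \left(-9\right) \left(4 - 2\right) 3\right) - 328 \left(10 - -36 + 2 \left(-9\right) \left(4 - 2\right) 3\right)^{2}\right)^{2} - 175436 = \left(-3 - 3 \left(10 + 36 + 2 \left(-9\right) 2 \cdot 3\right) - 328 \left(10 + 36 + 2 \left(-9\right) 2 \cdot 3\right) - 328 \left(10 + 36 + 2 \left(-9\right) 2 \cdot 3\right)^{2}\right)^{2} - 175436 = \left(-3 - 3 \left(10 + 36 + 2 \left(-9\right) 6\right) - 328 \left(10 + 36 + 2 \left(-9\right) 6\right) - 328 \left(10 + 36 + 2 \left(-9\right) 6\right)^{2}\right)^{2} - 175436 = \left(-3 - 3 \left(10 + 36 - 108\right) - 328 \left(10 + 36 - 108\right) - 328 \left(10 + 36 - 108\right)^{2}\right)^{2} - 175436 = \left(-3 - -186 - -20336 - 328 \left(-62\right)^{2}\right)^{2} - 175436 = \left(-3 + 186 + 20336 - 1260832\right)^{2} - 175436 = \left(-1240313\right)^{2} - 175436 = 1538376337969 - 175436 = 1538376162533$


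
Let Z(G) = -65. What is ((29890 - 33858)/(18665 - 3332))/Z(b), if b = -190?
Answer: 3968/996645 ≈ 0.0039814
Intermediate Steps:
((29890 - 33858)/(18665 - 3332))/Z(b) = ((29890 - 33858)/(18665 - 3332))/(-65) = -3968/15333*(-1/65) = 3968/996645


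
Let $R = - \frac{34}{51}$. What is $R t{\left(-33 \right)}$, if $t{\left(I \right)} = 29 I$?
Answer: $638$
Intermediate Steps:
$R = - \frac{2}{3}$ ($R = \left(-34\right) \frac{1}{51} = - \frac{2}{3} \approx -0.66667$)
$R t{\left(-33 \right)} = - \frac{2 \cdot 29 \left(-33\right)}{3} = \left(- \frac{2}{3}\right) \left(-957\right) = 638$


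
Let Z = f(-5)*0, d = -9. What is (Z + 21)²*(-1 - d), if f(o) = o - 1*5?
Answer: 3528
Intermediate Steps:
f(o) = -5 + o (f(o) = o - 5 = -5 + o)
Z = 0 (Z = (-5 - 5)*0 = -10*0 = 0)
(Z + 21)²*(-1 - d) = (0 + 21)²*(-1 - 1*(-9)) = 21²*(-1 + 9) = 441*8 = 3528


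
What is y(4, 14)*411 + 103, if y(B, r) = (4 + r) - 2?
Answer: 6679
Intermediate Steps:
y(B, r) = 2 + r
y(4, 14)*411 + 103 = (2 + 14)*411 + 103 = 16*411 + 103 = 6576 + 103 = 6679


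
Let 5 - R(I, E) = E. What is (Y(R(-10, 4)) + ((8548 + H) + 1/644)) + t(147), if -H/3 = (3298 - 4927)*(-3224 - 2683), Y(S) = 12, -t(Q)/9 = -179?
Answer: -18584125671/644 ≈ -2.8857e+7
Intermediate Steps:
R(I, E) = 5 - E
t(Q) = 1611 (t(Q) = -9*(-179) = 1611)
H = -28867509 (H = -3*(3298 - 4927)*(-3224 - 2683) = -(-4887)*(-5907) = -3*9622503 = -28867509)
(Y(R(-10, 4)) + ((8548 + H) + 1/644)) + t(147) = (12 + ((8548 - 28867509) + 1/644)) + 1611 = (12 + (-28858961 + 1/644)) + 1611 = (12 - 18585170883/644) + 1611 = -18585163155/644 + 1611 = -18584125671/644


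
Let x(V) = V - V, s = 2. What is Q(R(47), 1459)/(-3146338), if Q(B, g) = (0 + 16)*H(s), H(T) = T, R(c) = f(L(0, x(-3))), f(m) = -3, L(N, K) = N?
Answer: -16/1573169 ≈ -1.0171e-5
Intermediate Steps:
x(V) = 0
R(c) = -3
Q(B, g) = 32 (Q(B, g) = (0 + 16)*2 = 16*2 = 32)
Q(R(47), 1459)/(-3146338) = 32/(-3146338) = 32*(-1/3146338) = -16/1573169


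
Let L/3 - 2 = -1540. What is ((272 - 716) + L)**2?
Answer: 25583364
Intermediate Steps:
L = -4614 (L = 6 + 3*(-1540) = 6 - 4620 = -4614)
((272 - 716) + L)**2 = ((272 - 716) - 4614)**2 = (-444 - 4614)**2 = (-5058)**2 = 25583364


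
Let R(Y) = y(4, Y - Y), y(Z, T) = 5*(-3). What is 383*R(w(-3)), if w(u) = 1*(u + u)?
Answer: -5745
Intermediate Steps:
w(u) = 2*u (w(u) = 1*(2*u) = 2*u)
y(Z, T) = -15
R(Y) = -15
383*R(w(-3)) = 383*(-15) = -5745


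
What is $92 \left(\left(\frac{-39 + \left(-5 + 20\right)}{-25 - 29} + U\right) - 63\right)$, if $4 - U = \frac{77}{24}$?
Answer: $- \frac{102281}{18} \approx -5682.3$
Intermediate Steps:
$U = \frac{19}{24}$ ($U = 4 - \frac{77}{24} = \frac{19}{24} \approx 0.79167$)
$92 \left(\left(\frac{-39 + \left(-5 + 20\right)}{-25 - 29} + U\right) - 63\right) = 92 \left(\left(\frac{-39 + \left(-5 + 20\right)}{-25 - 29} + \frac{19}{24}\right) - 63\right) = 92 \left(\left(\frac{-39 + 15}{-54} + \frac{19}{24}\right) - 63\right) = 92 \left(\left(\left(-24\right) \left(- \frac{1}{54}\right) + \frac{19}{24}\right) - 63\right) = 92 \left(\left(\frac{4}{9} + \frac{19}{24}\right) - 63\right) = 92 \left(\frac{89}{72} - 63\right) = 92 \left(- \frac{4447}{72}\right) = - \frac{102281}{18}$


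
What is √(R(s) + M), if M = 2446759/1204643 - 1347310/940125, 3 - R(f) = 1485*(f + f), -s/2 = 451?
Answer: √5497578999976806322324888902/45300600015 ≈ 1636.7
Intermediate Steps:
s = -902 (s = -2*451 = -902)
R(f) = 3 - 2970*f (R(f) = 3 - 1485*(f + f) = 3 - 1485*2*f = 3 - 2970*f)
M = 135446348909/226503000075 (M = 2446759*(1/1204643) - 1347310*1/940125 = 2446759/1204643 - 269462/188025 = 135446348909/226503000075 ≈ 0.59799)
√(R(s) + M) = √((3 - 2970*(-902)) + 135446348909/226503000075) = √((3 + 2678940) + 135446348909/226503000075) = √(2678943 + 135446348909/226503000075) = √(606788761976269634/226503000075) = √5497578999976806322324888902/45300600015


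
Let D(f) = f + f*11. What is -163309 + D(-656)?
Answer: -171181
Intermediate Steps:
D(f) = 12*f (D(f) = f + 11*f = 12*f)
-163309 + D(-656) = -163309 + 12*(-656) = -163309 - 7872 = -171181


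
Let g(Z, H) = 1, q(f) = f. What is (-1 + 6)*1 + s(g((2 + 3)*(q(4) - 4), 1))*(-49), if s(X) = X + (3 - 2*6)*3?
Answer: 1279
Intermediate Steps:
s(X) = -27 + X (s(X) = X + (3 - 12)*3 = X - 9*3 = X - 27 = -27 + X)
(-1 + 6)*1 + s(g((2 + 3)*(q(4) - 4), 1))*(-49) = (-1 + 6)*1 + (-27 + 1)*(-49) = 5*1 - 26*(-49) = 5 + 1274 = 1279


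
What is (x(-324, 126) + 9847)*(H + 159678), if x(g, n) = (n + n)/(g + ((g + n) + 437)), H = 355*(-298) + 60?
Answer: 45140611364/85 ≈ 5.3107e+8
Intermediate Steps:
H = -105730 (H = -105790 + 60 = -105730)
x(g, n) = 2*n/(437 + n + 2*g) (x(g, n) = (2*n)/(g + (437 + g + n)) = (2*n)/(437 + n + 2*g) = 2*n/(437 + n + 2*g))
(x(-324, 126) + 9847)*(H + 159678) = (2*126/(437 + 126 + 2*(-324)) + 9847)*(-105730 + 159678) = (2*126/(437 + 126 - 648) + 9847)*53948 = (2*126/(-85) + 9847)*53948 = (2*126*(-1/85) + 9847)*53948 = (-252/85 + 9847)*53948 = (836743/85)*53948 = 45140611364/85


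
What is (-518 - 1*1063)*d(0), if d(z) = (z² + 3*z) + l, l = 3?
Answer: -4743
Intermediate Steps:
d(z) = 3 + z² + 3*z (d(z) = (z² + 3*z) + 3 = 3 + z² + 3*z)
(-518 - 1*1063)*d(0) = (-518 - 1*1063)*(3 + 0² + 3*0) = (-518 - 1063)*(3 + 0 + 0) = -1581*3 = -4743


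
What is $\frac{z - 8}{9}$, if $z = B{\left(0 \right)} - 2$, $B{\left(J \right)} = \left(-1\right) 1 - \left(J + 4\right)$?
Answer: $- \frac{5}{3} \approx -1.6667$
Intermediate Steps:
$B{\left(J \right)} = -5 - J$ ($B{\left(J \right)} = -1 - \left(4 + J\right) = -5 - J$)
$z = -7$ ($z = \left(-5 - 0\right) - 2 = \left(-5 + 0\right) - 2 = -5 - 2 = -7$)
$\frac{z - 8}{9} = \frac{-7 - 8}{9} = \frac{1}{9} \left(-15\right) = - \frac{5}{3}$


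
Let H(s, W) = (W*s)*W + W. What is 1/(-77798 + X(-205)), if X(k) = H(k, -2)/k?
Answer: -205/15947768 ≈ -1.2854e-5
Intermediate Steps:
H(s, W) = W + s*W**2 (H(s, W) = s*W**2 + W = W + s*W**2)
X(k) = (-2 + 4*k)/k (X(k) = (-2*(1 - 2*k))/k = (-2 + 4*k)/k)
1/(-77798 + X(-205)) = 1/(-77798 + (4 - 2/(-205))) = 1/(-77798 + (4 - 2*(-1/205))) = 1/(-77798 + (4 + 2/205)) = 1/(-77798 + 822/205) = 1/(-15947768/205) = -205/15947768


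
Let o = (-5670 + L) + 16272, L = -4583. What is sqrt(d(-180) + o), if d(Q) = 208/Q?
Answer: sqrt(1354015)/15 ≈ 77.575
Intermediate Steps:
o = 6019 (o = (-5670 - 4583) + 16272 = -10253 + 16272 = 6019)
sqrt(d(-180) + o) = sqrt(208/(-180) + 6019) = sqrt(208*(-1/180) + 6019) = sqrt(-52/45 + 6019) = sqrt(270803/45) = sqrt(1354015)/15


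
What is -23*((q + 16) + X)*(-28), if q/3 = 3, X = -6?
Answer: 12236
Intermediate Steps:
q = 9 (q = 3*3 = 9)
-23*((q + 16) + X)*(-28) = -23*((9 + 16) - 6)*(-28) = -23*(25 - 6)*(-28) = -23*19*(-28) = -437*(-28) = 12236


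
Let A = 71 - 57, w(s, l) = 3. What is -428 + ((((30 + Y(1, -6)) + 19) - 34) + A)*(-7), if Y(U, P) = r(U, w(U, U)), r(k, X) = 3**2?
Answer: -694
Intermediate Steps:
r(k, X) = 9
Y(U, P) = 9
A = 14
-428 + ((((30 + Y(1, -6)) + 19) - 34) + A)*(-7) = -428 + ((((30 + 9) + 19) - 34) + 14)*(-7) = -428 + (((39 + 19) - 34) + 14)*(-7) = -428 + ((58 - 34) + 14)*(-7) = -428 + (24 + 14)*(-7) = -428 + 38*(-7) = -428 - 266 = -694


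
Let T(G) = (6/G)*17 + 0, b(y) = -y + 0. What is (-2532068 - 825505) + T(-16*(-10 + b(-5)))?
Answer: -134302869/40 ≈ -3.3576e+6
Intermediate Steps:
b(y) = -y
T(G) = 102/G (T(G) = 102/G + 0 = 102/G)
(-2532068 - 825505) + T(-16*(-10 + b(-5))) = (-2532068 - 825505) + 102/((-16*(-10 - 1*(-5)))) = -3357573 + 102/((-16*(-10 + 5))) = -3357573 + 102/((-16*(-5))) = -3357573 + 102/80 = -3357573 + 102*(1/80) = -3357573 + 51/40 = -134302869/40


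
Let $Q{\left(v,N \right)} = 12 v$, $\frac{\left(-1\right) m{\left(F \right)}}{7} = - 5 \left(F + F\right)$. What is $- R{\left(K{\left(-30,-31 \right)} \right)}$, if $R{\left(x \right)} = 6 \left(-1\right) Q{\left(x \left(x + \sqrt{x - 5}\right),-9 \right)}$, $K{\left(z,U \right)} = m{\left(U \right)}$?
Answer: $339040800 - 781200 i \sqrt{87} \approx 3.3904 \cdot 10^{8} - 7.2866 \cdot 10^{6} i$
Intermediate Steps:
$m{\left(F \right)} = 70 F$ ($m{\left(F \right)} = - 7 \left(- 5 \left(F + F\right)\right) = - 7 \left(- 5 \cdot 2 F\right) = - 7 \left(- 10 F\right) = 70 F$)
$K{\left(z,U \right)} = 70 U$
$R{\left(x \right)} = - 72 x \left(x + \sqrt{-5 + x}\right)$ ($R{\left(x \right)} = 6 \left(-1\right) 12 x \left(x + \sqrt{x - 5}\right) = - 6 \cdot 12 x \left(x + \sqrt{-5 + x}\right) = - 72 x \left(x + \sqrt{-5 + x}\right)$)
$- R{\left(K{\left(-30,-31 \right)} \right)} = - \left(-72\right) 70 \left(-31\right) \left(70 \left(-31\right) + \sqrt{-5 + 70 \left(-31\right)}\right) = - \left(-72\right) \left(-2170\right) \left(-2170 + \sqrt{-5 - 2170}\right) = - \left(-72\right) \left(-2170\right) \left(-2170 + \sqrt{-2175}\right) = - \left(-72\right) \left(-2170\right) \left(-2170 + 5 i \sqrt{87}\right) = - (-339040800 + 781200 i \sqrt{87}) = 339040800 - 781200 i \sqrt{87}$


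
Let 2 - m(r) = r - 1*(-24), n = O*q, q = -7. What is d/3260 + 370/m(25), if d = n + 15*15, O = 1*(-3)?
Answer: -597319/76610 ≈ -7.7969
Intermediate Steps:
O = -3
n = 21 (n = -3*(-7) = 21)
m(r) = -22 - r (m(r) = 2 - (r - 1*(-24)) = 2 - (r + 24) = 2 - (24 + r) = 2 + (-24 - r) = -22 - r)
d = 246 (d = 21 + 15*15 = 21 + 225 = 246)
d/3260 + 370/m(25) = 246/3260 + 370/(-22 - 1*25) = 246*(1/3260) + 370/(-22 - 25) = 123/1630 + 370/(-47) = 123/1630 + 370*(-1/47) = 123/1630 - 370/47 = -597319/76610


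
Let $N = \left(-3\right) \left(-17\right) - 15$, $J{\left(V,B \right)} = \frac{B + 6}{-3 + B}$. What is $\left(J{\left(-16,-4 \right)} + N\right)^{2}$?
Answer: $\frac{62500}{49} \approx 1275.5$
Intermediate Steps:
$J{\left(V,B \right)} = \frac{6 + B}{-3 + B}$
$N = 36$ ($N = 51 - 15 = 36$)
$\left(J{\left(-16,-4 \right)} + N\right)^{2} = \left(\frac{6 - 4}{-3 - 4} + 36\right)^{2} = \left(\frac{1}{-7} \cdot 2 + 36\right)^{2} = \left(\left(- \frac{1}{7}\right) 2 + 36\right)^{2} = \left(- \frac{2}{7} + 36\right)^{2} = \left(\frac{250}{7}\right)^{2} = \frac{62500}{49}$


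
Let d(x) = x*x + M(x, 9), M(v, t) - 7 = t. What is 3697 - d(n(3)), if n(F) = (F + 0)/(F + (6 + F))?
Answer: 58895/16 ≈ 3680.9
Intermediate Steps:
M(v, t) = 7 + t
n(F) = F/(6 + 2*F)
d(x) = 16 + x**2 (d(x) = x*x + (7 + 9) = x**2 + 16 = 16 + x**2)
3697 - d(n(3)) = 3697 - (16 + ((1/2)*3/(3 + 3))**2) = 3697 - (16 + ((1/2)*3/6)**2) = 3697 - (16 + ((1/2)*3*(1/6))**2) = 3697 - (16 + (1/4)**2) = 3697 - (16 + 1/16) = 3697 - 1*257/16 = 3697 - 257/16 = 58895/16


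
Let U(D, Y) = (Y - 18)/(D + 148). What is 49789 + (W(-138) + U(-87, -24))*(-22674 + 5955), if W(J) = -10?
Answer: 13937917/61 ≈ 2.2849e+5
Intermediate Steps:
U(D, Y) = (-18 + Y)/(148 + D)
49789 + (W(-138) + U(-87, -24))*(-22674 + 5955) = 49789 + (-10 + (-18 - 24)/(148 - 87))*(-22674 + 5955) = 49789 + (-10 - 42/61)*(-16719) = 49789 - 652/61*(-16719) = 49789 + 10900788/61 = 13937917/61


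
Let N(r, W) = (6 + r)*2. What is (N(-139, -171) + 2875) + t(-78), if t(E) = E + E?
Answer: 2453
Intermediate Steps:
t(E) = 2*E
N(r, W) = 12 + 2*r
(N(-139, -171) + 2875) + t(-78) = ((12 + 2*(-139)) + 2875) + 2*(-78) = ((12 - 278) + 2875) - 156 = (-266 + 2875) - 156 = 2609 - 156 = 2453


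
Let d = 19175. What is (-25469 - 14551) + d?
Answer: -20845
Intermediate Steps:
(-25469 - 14551) + d = (-25469 - 14551) + 19175 = -40020 + 19175 = -20845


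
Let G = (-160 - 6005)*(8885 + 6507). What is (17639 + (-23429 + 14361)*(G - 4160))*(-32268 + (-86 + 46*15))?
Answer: -27247362626048976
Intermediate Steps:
G = -94891680 (G = -6165*15392 = -94891680)
(17639 + (-23429 + 14361)*(G - 4160))*(-32268 + (-86 + 46*15)) = (17639 + (-23429 + 14361)*(-94891680 - 4160))*(-32268 + (-86 + 46*15)) = (17639 - 9068*(-94895840))*(-32268 + (-86 + 690)) = (17639 + 860515477120)*(-32268 + 604) = 860515494759*(-31664) = -27247362626048976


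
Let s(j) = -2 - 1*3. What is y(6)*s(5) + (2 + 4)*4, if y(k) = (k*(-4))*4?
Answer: 504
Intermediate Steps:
s(j) = -5 (s(j) = -2 - 3 = -5)
y(k) = -16*k (y(k) = -4*k*4 = -16*k)
y(6)*s(5) + (2 + 4)*4 = -16*6*(-5) + (2 + 4)*4 = -96*(-5) + 6*4 = 480 + 24 = 504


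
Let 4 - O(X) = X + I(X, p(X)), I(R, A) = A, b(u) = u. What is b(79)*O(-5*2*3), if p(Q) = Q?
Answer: 5056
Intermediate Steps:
O(X) = 4 - 2*X (O(X) = 4 - (X + X) = 4 - 2*X)
b(79)*O(-5*2*3) = 79*(4 - 2*(-5*2)*3) = 79*(4 - (-20)*3) = 79*(4 - 2*(-30)) = 79*(4 + 60) = 79*64 = 5056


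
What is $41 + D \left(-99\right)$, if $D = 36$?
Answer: $-3523$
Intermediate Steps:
$41 + D \left(-99\right) = 41 + 36 \left(-99\right) = 41 - 3564 = -3523$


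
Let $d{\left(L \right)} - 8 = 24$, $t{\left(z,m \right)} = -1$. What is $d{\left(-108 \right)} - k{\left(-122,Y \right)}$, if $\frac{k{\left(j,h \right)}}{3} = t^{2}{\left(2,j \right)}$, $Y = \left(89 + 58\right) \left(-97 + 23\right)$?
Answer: $29$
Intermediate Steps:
$Y = -10878$ ($Y = 147 \left(-74\right) = -10878$)
$k{\left(j,h \right)} = 3$ ($k{\left(j,h \right)} = 3 \left(-1\right)^{2} = 3 \cdot 1 = 3$)
$d{\left(L \right)} = 32$ ($d{\left(L \right)} = 8 + 24 = 32$)
$d{\left(-108 \right)} - k{\left(-122,Y \right)} = 32 - 3 = 29$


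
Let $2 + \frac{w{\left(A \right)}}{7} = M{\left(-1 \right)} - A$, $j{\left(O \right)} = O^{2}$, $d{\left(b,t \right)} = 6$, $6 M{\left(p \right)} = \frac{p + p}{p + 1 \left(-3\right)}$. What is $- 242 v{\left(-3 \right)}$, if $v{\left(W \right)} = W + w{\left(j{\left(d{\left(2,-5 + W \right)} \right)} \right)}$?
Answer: $\frac{389741}{6} \approx 64957.0$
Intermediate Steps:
$M{\left(p \right)} = \frac{p}{3 \left(-3 + p\right)}$ ($M{\left(p \right)} = \frac{\left(p + p\right) \frac{1}{p + 1 \left(-3\right)}}{6} = \frac{2 p \frac{1}{p - 3}}{6} = \frac{2 p \frac{1}{-3 + p}}{6} = \frac{p}{3 \left(-3 + p\right)}$)
$w{\left(A \right)} = - \frac{161}{12} - 7 A$ ($w{\left(A \right)} = -14 + 7 \left(\frac{1}{3} \left(-1\right) \frac{1}{-3 - 1} - A\right) = -14 + 7 \left(\frac{1}{3} \left(-1\right) \frac{1}{-4} - A\right) = -14 + 7 \left(\frac{1}{3} \left(-1\right) \left(- \frac{1}{4}\right) - A\right) = -14 + 7 \left(\frac{1}{12} - A\right) = -14 - \left(- \frac{7}{12} + 7 A\right) = - \frac{161}{12} - 7 A$)
$v{\left(W \right)} = - \frac{3185}{12} + W$ ($v{\left(W \right)} = W - \left(\frac{161}{12} + 7 \cdot 6^{2}\right) = W - \frac{3185}{12} = - \frac{3185}{12} + W$)
$- 242 v{\left(-3 \right)} = - 242 \left(- \frac{3185}{12} - 3\right) = \left(-242\right) \left(- \frac{3221}{12}\right) = \frac{389741}{6}$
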